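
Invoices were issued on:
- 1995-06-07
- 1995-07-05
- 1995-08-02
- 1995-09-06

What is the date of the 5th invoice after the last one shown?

1996-02-07

These are Wednesdays at 28- or 35-day spacing (28, 28, 35).
The pattern: 1st Wednesday of the month.
October 1995 — 1st Wednesday is 1995-10-04.
November 1995 — 1st Wednesday is 1995-11-01.
December 1995 — 1st Wednesday is 1995-12-06.
January 1996 — 1st Wednesday is 1996-01-03.
February 1996 — 1st Wednesday is 1996-02-07.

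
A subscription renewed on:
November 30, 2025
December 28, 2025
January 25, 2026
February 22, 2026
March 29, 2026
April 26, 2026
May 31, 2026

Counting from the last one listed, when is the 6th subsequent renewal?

All Sundays; the gaps (28, 28, 28, 35, 28, 35) vary with month length.
This is the last Sunday of each month.
Last Sunday of June 2026: June 28, 2026.
Last Sunday of July 2026: July 26, 2026.
Last Sunday of August 2026: August 30, 2026.
September 2026 ends with Sunday September 27, 2026.
October 2026 ends with Sunday October 25, 2026.
November 2026 ends with Sunday November 29, 2026.

November 29, 2026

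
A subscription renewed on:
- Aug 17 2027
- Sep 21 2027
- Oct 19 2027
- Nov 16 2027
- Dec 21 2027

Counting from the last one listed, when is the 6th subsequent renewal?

These are Tuesdays at 28- or 35-day spacing (35, 28, 28, 35).
The pattern: 3rd Tuesday of the month.
January 2028 — 3rd Tuesday is Jan 18 2028.
February 2028 — 3rd Tuesday is Feb 15 2028.
March 2028 — 3rd Tuesday is Mar 21 2028.
3rd Tuesday of April 2028: Apr 18 2028.
3rd Tuesday of May 2028: May 16 2028.
3rd Tuesday of June 2028: Jun 20 2028.

Jun 20 2028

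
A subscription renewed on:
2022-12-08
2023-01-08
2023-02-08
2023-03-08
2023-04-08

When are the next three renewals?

2023-05-08, 2023-06-08, 2023-07-08

The day-of-month is always 8 (31, 31, 28, 31 days between events).
So this recurs on the 8th of each month.
Next: May 2023 → 2023-05-08.
June 2023: 2023-06-08.
Next: July 2023 → 2023-07-08.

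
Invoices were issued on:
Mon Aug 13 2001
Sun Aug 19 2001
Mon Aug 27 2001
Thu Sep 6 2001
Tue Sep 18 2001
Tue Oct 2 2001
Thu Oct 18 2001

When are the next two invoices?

Mon Nov 5 2001, Sun Nov 25 2001

The spacing grows by 2 each time: 6, 8, 10, 12, 14, 16 days.
Next gap: 18 days. Thu Oct 18 2001 + 18 days = Mon Nov 5 2001.
Next gap: 20 days. Mon Nov 5 2001 + 20 days = Sun Nov 25 2001.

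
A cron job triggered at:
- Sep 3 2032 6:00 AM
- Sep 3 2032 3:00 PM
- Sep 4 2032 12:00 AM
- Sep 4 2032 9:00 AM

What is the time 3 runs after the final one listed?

The interval is a steady 9 hours (9, 9, 9).
Sep 4 2032 9:00 AM + 9 h = Sep 4 2032 6:00 PM.
Sep 4 2032 6:00 PM + 9 h = Sep 5 2032 3:00 AM.
Sep 5 2032 3:00 AM + 9 h = Sep 5 2032 12:00 PM.

Sep 5 2032 12:00 PM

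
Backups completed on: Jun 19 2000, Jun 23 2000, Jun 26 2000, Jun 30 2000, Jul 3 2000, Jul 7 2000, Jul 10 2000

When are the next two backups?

Every event lands on a Monday or Friday (gaps cycle 4, 3, 4, 3, 4, 3).
So the schedule is: every Monday and Friday.
Next Friday: Jul 14 2000.
The following Monday is Jul 17 2000.

Jul 14 2000, Jul 17 2000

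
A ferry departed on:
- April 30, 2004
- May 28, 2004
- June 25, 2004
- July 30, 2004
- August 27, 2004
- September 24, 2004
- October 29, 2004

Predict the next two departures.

Every date is a Friday; gaps 28, 28, 35, 28, 28, 35 days.
Each is the last Friday of its month (at least one falls on the 29th or later, ruling out '4th Friday').
November 2004 ends with Friday November 26, 2004.
December 2004 ends with Friday December 31, 2004.

November 26, 2004; December 31, 2004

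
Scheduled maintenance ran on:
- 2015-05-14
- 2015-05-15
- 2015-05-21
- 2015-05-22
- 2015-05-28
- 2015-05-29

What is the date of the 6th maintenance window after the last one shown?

The gap pattern 1, 6, 1, 6, 1 repeats every 2 events.
These are the Thursdays and Fridays of each week.
Next Thursday: 2015-06-04.
The following Friday is 2015-06-05.
The following Thursday is 2015-06-11.
The following Friday is 2015-06-12.
The following Thursday is 2015-06-18.
The following Friday is 2015-06-19.

2015-06-19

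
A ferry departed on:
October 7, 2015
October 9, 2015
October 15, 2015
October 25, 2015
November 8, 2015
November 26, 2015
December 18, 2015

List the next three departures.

The spacing grows by 4 each time: 2, 6, 10, 14, 18, 22 days.
Next gap: 26 days. December 18, 2015 + 26 days = January 13, 2016.
Next gap: 30 days. January 13, 2016 + 30 days = February 12, 2016.
Next gap: 34 days. February 12, 2016 + 34 days = March 17, 2016.

January 13, 2016; February 12, 2016; March 17, 2016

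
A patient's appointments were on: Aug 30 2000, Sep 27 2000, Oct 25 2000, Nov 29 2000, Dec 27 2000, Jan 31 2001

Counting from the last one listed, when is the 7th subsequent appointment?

Aug 29 2001

Every date is a Wednesday; gaps 28, 28, 35, 28, 35 days.
Each is the last Wednesday of its month (at least one falls on the 29th or later, ruling out '4th Wednesday').
February 2001 ends with Wednesday Feb 28 2001.
March 2001 ends with Wednesday Mar 28 2001.
April 2001 ends with Wednesday Apr 25 2001.
Last Wednesday of May 2001: May 30 2001.
Last Wednesday of June 2001: Jun 27 2001.
Last Wednesday of July 2001: Jul 25 2001.
Last Wednesday of August 2001: Aug 29 2001.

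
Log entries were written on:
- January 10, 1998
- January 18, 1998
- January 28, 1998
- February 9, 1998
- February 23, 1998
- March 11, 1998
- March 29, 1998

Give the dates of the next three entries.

The spacing grows by 2 each time: 8, 10, 12, 14, 16, 18 days.
Next gap: 20 days. March 29, 1998 + 20 days = April 18, 1998.
Next gap: 22 days. April 18, 1998 + 22 days = May 10, 1998.
Next gap: 24 days. May 10, 1998 + 24 days = June 3, 1998.

April 18, 1998; May 10, 1998; June 3, 1998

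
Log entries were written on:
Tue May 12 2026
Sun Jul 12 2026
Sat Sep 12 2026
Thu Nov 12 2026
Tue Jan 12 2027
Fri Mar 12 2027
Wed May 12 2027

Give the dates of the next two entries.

The day-of-month is always 12 (61, 62, 61, 61, 59, 61 days between events).
So this recurs on the 12th of every 2 months.
Next: July 2027 → Mon Jul 12 2027.
September 2027: Sun Sep 12 2027.

Mon Jul 12 2027, Sun Sep 12 2027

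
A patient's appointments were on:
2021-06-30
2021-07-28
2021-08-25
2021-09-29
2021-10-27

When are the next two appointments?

2021-11-24, 2021-12-29

All Wednesdays; the gaps (28, 28, 35, 28) vary with month length.
This is the last Wednesday of each month.
Last Wednesday of November 2021: 2021-11-24.
Last Wednesday of December 2021: 2021-12-29.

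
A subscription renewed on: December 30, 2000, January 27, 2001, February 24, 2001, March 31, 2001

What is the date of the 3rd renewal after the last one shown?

June 30, 2001

These are Saturdays with 28, 28, 35-day gaps.
Each is the final Saturday of its month — December 30, 2000 is past the 28th, so '4th Saturday' doesn't fit.
Last Saturday of April 2001: April 28, 2001.
Last Saturday of May 2001: May 26, 2001.
June 2001 ends with Saturday June 30, 2001.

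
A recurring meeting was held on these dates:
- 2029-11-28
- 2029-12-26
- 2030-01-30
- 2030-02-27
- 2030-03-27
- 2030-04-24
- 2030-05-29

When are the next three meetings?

2030-06-26, 2030-07-31, 2030-08-28

Every date is a Wednesday; gaps 28, 35, 28, 28, 28, 35 days.
Each is the last Wednesday of its month (at least one falls on the 29th or later, ruling out '4th Wednesday').
June 2030 ends with Wednesday 2030-06-26.
Last Wednesday of July 2030: 2030-07-31.
August 2030 ends with Wednesday 2030-08-28.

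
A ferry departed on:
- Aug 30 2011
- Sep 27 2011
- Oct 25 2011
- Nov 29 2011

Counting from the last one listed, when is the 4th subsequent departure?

Mar 27 2012

These are Tuesdays with 28, 28, 35-day gaps.
Each is the final Tuesday of its month — Aug 30 2011 is past the 28th, so '4th Tuesday' doesn't fit.
Last Tuesday of December 2011: Dec 27 2011.
Last Tuesday of January 2012: Jan 31 2012.
Last Tuesday of February 2012: Feb 28 2012.
March 2012 ends with Tuesday Mar 27 2012.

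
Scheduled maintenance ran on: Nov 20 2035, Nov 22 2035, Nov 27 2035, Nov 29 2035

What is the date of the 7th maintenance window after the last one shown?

Dec 25 2035

Gaps: 2, 5, 2 days — not constant, but cyclic with period 2.
The events fall on every Tuesday and Thursday.
The following Tuesday is Dec 4 2035.
Next Thursday: Dec 6 2035.
Next Tuesday: Dec 11 2035.
The following Thursday is Dec 13 2035.
The following Tuesday is Dec 18 2035.
The following Thursday is Dec 20 2035.
Next Tuesday: Dec 25 2035.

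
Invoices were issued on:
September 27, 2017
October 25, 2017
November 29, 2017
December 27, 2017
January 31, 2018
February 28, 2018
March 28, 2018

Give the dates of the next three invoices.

April 25, 2018; May 30, 2018; June 27, 2018

These are Wednesdays with 28, 35, 28, 35, 28, 28-day gaps.
Each is the final Wednesday of its month — November 29, 2017 is past the 28th, so '4th Wednesday' doesn't fit.
April 2018 ends with Wednesday April 25, 2018.
May 2018 ends with Wednesday May 30, 2018.
Last Wednesday of June 2018: June 27, 2018.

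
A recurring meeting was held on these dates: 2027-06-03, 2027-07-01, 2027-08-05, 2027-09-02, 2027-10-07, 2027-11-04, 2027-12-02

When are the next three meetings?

These are Thursdays at 28- or 35-day spacing (28, 35, 28, 35, 28, 28).
The pattern: 1st Thursday of the month.
1st Thursday of January 2028: 2028-01-06.
1st Thursday of February 2028: 2028-02-03.
1st Thursday of March 2028: 2028-03-02.

2028-01-06, 2028-02-03, 2028-03-02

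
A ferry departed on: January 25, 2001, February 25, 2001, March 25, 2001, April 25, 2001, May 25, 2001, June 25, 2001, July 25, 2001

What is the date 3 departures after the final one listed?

October 25, 2001

Gaps: 31, 28, 31, 30, 31, 30 days — not constant. Every event is on the 25th of the month.
Pattern: the 25th of each month.
Next: August 2001 → August 25, 2001.
Next: September 2001 → September 25, 2001.
October 2001: October 25, 2001.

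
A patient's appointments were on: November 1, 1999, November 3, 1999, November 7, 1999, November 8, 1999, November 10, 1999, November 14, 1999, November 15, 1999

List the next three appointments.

November 17, 1999; November 21, 1999; November 22, 1999

The gap pattern 2, 4, 1, 2, 4, 1 repeats every 3 events.
These are the Mondays, Wednesdays and Sundays of each week.
Next Wednesday: November 17, 1999.
The following Sunday is November 21, 1999.
Next Monday: November 22, 1999.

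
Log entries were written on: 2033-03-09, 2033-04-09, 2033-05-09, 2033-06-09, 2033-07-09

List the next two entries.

The day-of-month is always 9 (31, 30, 31, 30 days between events).
So this recurs on the 9th of each month.
Next: August 2033 → 2033-08-09.
September 2033: 2033-09-09.

2033-08-09, 2033-09-09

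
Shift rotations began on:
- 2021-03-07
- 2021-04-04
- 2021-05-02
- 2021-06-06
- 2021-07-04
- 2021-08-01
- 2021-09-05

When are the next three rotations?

2021-10-03, 2021-11-07, 2021-12-05

Gaps: 28, 28, 35, 28, 28, 35 days — a mix of 28 and 35. Every date is a Sunday.
Each is the 1st Sunday of its month.
1st Sunday of October 2021: 2021-10-03.
1st Sunday of November 2021: 2021-11-07.
1st Sunday of December 2021: 2021-12-05.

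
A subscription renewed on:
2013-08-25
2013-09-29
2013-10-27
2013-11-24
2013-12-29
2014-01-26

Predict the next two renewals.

All Sundays; the gaps (35, 28, 28, 35, 28) vary with month length.
This is the last Sunday of each month.
February 2014 ends with Sunday 2014-02-23.
Last Sunday of March 2014: 2014-03-30.

2014-02-23, 2014-03-30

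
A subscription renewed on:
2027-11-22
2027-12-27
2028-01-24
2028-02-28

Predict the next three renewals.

2028-03-27, 2028-04-24, 2028-05-22

These are Mondays at 28- or 35-day spacing (35, 28, 35).
The pattern: 4th Monday of the month.
March 2028 — 4th Monday is 2028-03-27.
April 2028 — 4th Monday is 2028-04-24.
May 2028 — 4th Monday is 2028-05-22.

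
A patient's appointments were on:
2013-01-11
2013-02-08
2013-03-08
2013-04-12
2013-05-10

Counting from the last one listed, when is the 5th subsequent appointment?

2013-10-11

Gaps: 28, 28, 35, 28 days — a mix of 28 and 35. Every date is a Friday.
Each is the 2nd Friday of its month.
June 2013 — 2nd Friday is 2013-06-14.
July 2013 — 2nd Friday is 2013-07-12.
August 2013 — 2nd Friday is 2013-08-09.
September 2013 — 2nd Friday is 2013-09-13.
2nd Friday of October 2013: 2013-10-11.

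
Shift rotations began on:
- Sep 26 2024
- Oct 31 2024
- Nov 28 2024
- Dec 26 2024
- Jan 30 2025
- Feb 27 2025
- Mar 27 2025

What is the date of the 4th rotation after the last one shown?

All Thursdays; the gaps (35, 28, 28, 35, 28, 28) vary with month length.
This is the last Thursday of each month.
Last Thursday of April 2025: Apr 24 2025.
May 2025 ends with Thursday May 29 2025.
Last Thursday of June 2025: Jun 26 2025.
Last Thursday of July 2025: Jul 31 2025.

Jul 31 2025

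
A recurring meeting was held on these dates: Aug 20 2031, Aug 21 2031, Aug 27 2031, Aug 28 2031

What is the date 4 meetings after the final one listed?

Sep 11 2031

Every event lands on a Wednesday or Thursday (gaps cycle 1, 6, 1).
So the schedule is: every Wednesday and Thursday.
Next Wednesday: Sep 3 2031.
Next Thursday: Sep 4 2031.
Next Wednesday: Sep 10 2031.
Next Thursday: Sep 11 2031.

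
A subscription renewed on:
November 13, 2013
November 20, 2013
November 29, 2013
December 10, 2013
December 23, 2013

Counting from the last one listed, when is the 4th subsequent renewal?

The spacing grows by 2 each time: 7, 9, 11, 13 days.
Next gap: 15 days. December 23, 2013 + 15 days = January 7, 2014.
Next gap: 17 days. January 7, 2014 + 17 days = January 24, 2014.
Next gap: 19 days. January 24, 2014 + 19 days = February 12, 2014.
Next gap: 21 days. February 12, 2014 + 21 days = March 5, 2014.

March 5, 2014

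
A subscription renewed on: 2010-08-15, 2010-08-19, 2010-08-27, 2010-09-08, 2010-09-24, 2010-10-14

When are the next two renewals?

Intervals are 4, 8, 12, 16, 20 days — an arithmetic progression with common difference 4.
Next gap: 24 days. 2010-10-14 + 24 days = 2010-11-07.
Next gap: 28 days. 2010-11-07 + 28 days = 2010-12-05.

2010-11-07, 2010-12-05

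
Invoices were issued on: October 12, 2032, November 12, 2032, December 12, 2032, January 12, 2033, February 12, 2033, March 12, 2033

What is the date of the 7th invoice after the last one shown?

October 12, 2033

Gaps: 31, 30, 31, 31, 28 days — not constant. Every event is on the 12th of the month.
Pattern: the 12th of each month.
Next: April 2033 → April 12, 2033.
May 2033: May 12, 2033.
June 2033: June 12, 2033.
Next: July 2033 → July 12, 2033.
August 2033: August 12, 2033.
September 2033: September 12, 2033.
Next: October 2033 → October 12, 2033.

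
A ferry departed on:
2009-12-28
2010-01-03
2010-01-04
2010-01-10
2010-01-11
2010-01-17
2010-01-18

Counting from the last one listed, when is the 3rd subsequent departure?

Every event lands on a Monday or Sunday (gaps cycle 6, 1, 6, 1, 6, 1).
So the schedule is: every Monday and Sunday.
Next Sunday: 2010-01-24.
Next Monday: 2010-01-25.
The following Sunday is 2010-01-31.

2010-01-31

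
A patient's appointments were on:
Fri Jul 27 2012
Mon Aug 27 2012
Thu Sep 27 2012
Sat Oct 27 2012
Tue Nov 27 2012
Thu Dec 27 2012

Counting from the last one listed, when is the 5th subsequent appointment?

Mon May 27 2013

Gaps: 31, 31, 30, 31, 30 days — not constant. Every event is on the 27th of the month.
Pattern: the 27th of each month.
January 2013: Sun Jan 27 2013.
Next: February 2013 → Wed Feb 27 2013.
March 2013: Wed Mar 27 2013.
April 2013: Sat Apr 27 2013.
May 2013: Mon May 27 2013.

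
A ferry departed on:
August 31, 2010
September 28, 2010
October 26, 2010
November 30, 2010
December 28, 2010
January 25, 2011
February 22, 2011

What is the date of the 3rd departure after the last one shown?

All Tuesdays; the gaps (28, 28, 35, 28, 28, 28) vary with month length.
This is the last Tuesday of each month.
Last Tuesday of March 2011: March 29, 2011.
April 2011 ends with Tuesday April 26, 2011.
Last Tuesday of May 2011: May 31, 2011.

May 31, 2011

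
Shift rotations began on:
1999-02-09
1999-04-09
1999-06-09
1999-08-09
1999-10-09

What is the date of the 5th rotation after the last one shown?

2000-08-09

The day-of-month is always 9 (59, 61, 61, 61 days between events).
So this recurs on the 9th of every 2 months.
Next: December 1999 → 1999-12-09.
Next: February 2000 → 2000-02-09.
Next: April 2000 → 2000-04-09.
June 2000: 2000-06-09.
Next: August 2000 → 2000-08-09.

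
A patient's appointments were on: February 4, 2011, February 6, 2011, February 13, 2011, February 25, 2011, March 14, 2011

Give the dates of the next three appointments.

Intervals are 2, 7, 12, 17 days — an arithmetic progression with common difference 5.
Next gap: 22 days. March 14, 2011 + 22 days = April 5, 2011.
Next gap: 27 days. April 5, 2011 + 27 days = May 2, 2011.
Next gap: 32 days. May 2, 2011 + 32 days = June 3, 2011.

April 5, 2011; May 2, 2011; June 3, 2011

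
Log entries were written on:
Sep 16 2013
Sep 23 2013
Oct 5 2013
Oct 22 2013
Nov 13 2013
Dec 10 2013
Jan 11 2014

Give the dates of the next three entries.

Feb 17 2014, Mar 31 2014, May 17 2014

The spacing grows by 5 each time: 7, 12, 17, 22, 27, 32 days.
Next gap: 37 days. Jan 11 2014 + 37 days = Feb 17 2014.
Next gap: 42 days. Feb 17 2014 + 42 days = Mar 31 2014.
Next gap: 47 days. Mar 31 2014 + 47 days = May 17 2014.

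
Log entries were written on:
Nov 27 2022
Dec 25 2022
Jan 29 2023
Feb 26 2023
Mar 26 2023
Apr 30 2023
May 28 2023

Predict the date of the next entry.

Jun 25 2023

All Sundays; the gaps (28, 35, 28, 28, 35, 28) vary with month length.
This is the last Sunday of each month.
Last Sunday of June 2023: Jun 25 2023.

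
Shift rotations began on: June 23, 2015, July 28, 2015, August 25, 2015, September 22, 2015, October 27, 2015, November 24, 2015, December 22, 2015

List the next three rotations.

January 26, 2016; February 23, 2016; March 22, 2016

All dates are Tuesdays, 35, 28, 28, 35, 28, 28 days apart.
Specifically, the 4th Tuesday of each month.
4th Tuesday of January 2016: January 26, 2016.
February 2016 — 4th Tuesday is February 23, 2016.
4th Tuesday of March 2016: March 22, 2016.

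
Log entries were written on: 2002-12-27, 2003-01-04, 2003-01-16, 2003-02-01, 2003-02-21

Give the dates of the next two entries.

2003-03-17, 2003-04-14

Intervals are 8, 12, 16, 20 days — an arithmetic progression with common difference 4.
Next gap: 24 days. 2003-02-21 + 24 days = 2003-03-17.
Next gap: 28 days. 2003-03-17 + 28 days = 2003-04-14.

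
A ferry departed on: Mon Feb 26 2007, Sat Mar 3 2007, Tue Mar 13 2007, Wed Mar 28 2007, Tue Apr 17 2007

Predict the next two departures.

Sat May 12 2007, Mon Jun 11 2007

Intervals are 5, 10, 15, 20 days — an arithmetic progression with common difference 5.
Next gap: 25 days. Tue Apr 17 2007 + 25 days = Sat May 12 2007.
Next gap: 30 days. Sat May 12 2007 + 30 days = Mon Jun 11 2007.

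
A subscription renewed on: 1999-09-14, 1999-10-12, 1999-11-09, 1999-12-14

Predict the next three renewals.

These are Tuesdays at 28- or 35-day spacing (28, 28, 35).
The pattern: 2nd Tuesday of the month.
2nd Tuesday of January 2000: 2000-01-11.
February 2000 — 2nd Tuesday is 2000-02-08.
March 2000 — 2nd Tuesday is 2000-03-14.

2000-01-11, 2000-02-08, 2000-03-14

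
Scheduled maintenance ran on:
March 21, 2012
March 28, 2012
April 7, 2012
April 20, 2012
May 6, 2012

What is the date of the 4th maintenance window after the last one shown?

August 8, 2012

The spacing grows by 3 each time: 7, 10, 13, 16 days.
Next gap: 19 days. May 6, 2012 + 19 days = May 25, 2012.
Next gap: 22 days. May 25, 2012 + 22 days = June 16, 2012.
Next gap: 25 days. June 16, 2012 + 25 days = July 11, 2012.
Next gap: 28 days. July 11, 2012 + 28 days = August 8, 2012.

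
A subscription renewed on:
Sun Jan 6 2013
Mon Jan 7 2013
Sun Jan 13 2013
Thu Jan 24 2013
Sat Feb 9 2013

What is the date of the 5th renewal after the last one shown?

Sun Jul 14 2013

Intervals are 1, 6, 11, 16 days — an arithmetic progression with common difference 5.
Next gap: 21 days. Sat Feb 9 2013 + 21 days = Sat Mar 2 2013.
Next gap: 26 days. Sat Mar 2 2013 + 26 days = Thu Mar 28 2013.
Next gap: 31 days. Thu Mar 28 2013 + 31 days = Sun Apr 28 2013.
Next gap: 36 days. Sun Apr 28 2013 + 36 days = Mon Jun 3 2013.
Next gap: 41 days. Mon Jun 3 2013 + 41 days = Sun Jul 14 2013.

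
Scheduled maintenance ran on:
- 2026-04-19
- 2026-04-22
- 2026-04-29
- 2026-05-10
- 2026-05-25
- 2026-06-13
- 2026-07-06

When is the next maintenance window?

2026-08-02

Gaps: 3, 7, 11, 15, 19, 23 days — each gap is 4 larger than the previous one.
Next gap: 27 days. 2026-07-06 + 27 days = 2026-08-02.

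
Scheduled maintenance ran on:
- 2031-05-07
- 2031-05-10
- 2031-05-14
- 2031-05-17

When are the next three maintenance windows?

2031-05-21, 2031-05-24, 2031-05-28

Every event lands on a Wednesday or Saturday (gaps cycle 3, 4, 3).
So the schedule is: every Wednesday and Saturday.
Next Wednesday: 2031-05-21.
The following Saturday is 2031-05-24.
Next Wednesday: 2031-05-28.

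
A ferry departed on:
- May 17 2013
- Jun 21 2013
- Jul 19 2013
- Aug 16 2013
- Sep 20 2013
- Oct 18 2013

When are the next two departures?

Nov 15 2013, Dec 20 2013

Gaps: 35, 28, 28, 35, 28 days — a mix of 28 and 35. Every date is a Friday.
Each is the 3rd Friday of its month.
3rd Friday of November 2013: Nov 15 2013.
3rd Friday of December 2013: Dec 20 2013.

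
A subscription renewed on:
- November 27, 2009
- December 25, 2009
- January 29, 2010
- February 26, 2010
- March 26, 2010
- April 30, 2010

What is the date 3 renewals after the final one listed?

These are Fridays with 28, 35, 28, 28, 35-day gaps.
Each is the final Friday of its month — January 29, 2010 is past the 28th, so '4th Friday' doesn't fit.
May 2010 ends with Friday May 28, 2010.
June 2010 ends with Friday June 25, 2010.
Last Friday of July 2010: July 30, 2010.

July 30, 2010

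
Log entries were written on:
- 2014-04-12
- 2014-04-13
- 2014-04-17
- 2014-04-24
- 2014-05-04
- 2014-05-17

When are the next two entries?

Intervals are 1, 4, 7, 10, 13 days — an arithmetic progression with common difference 3.
Next gap: 16 days. 2014-05-17 + 16 days = 2014-06-02.
Next gap: 19 days. 2014-06-02 + 19 days = 2014-06-21.

2014-06-02, 2014-06-21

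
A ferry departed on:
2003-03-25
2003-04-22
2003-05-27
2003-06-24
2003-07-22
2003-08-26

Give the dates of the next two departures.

All dates are Tuesdays, 28, 35, 28, 28, 35 days apart.
Specifically, the 4th Tuesday of each month.
4th Tuesday of September 2003: 2003-09-23.
October 2003 — 4th Tuesday is 2003-10-28.

2003-09-23, 2003-10-28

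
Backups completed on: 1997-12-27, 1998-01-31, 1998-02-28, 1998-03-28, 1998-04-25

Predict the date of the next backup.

1998-05-30

Every date is a Saturday; gaps 35, 28, 28, 28 days.
Each is the last Saturday of its month (at least one falls on the 29th or later, ruling out '4th Saturday').
Last Saturday of May 1998: 1998-05-30.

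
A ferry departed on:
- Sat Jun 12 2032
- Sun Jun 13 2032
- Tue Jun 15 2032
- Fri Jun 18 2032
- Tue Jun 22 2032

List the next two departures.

The spacing grows by 1 each time: 1, 2, 3, 4 days.
Next gap: 5 days. Tue Jun 22 2032 + 5 days = Sun Jun 27 2032.
Next gap: 6 days. Sun Jun 27 2032 + 6 days = Sat Jul 3 2032.

Sun Jun 27 2032, Sat Jul 3 2032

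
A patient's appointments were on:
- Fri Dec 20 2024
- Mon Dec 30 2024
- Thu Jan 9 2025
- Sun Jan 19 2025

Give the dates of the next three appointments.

The spacing is 10, 10, 10 days — always 10 days.
Sun Jan 19 2025 + 10 days = Wed Jan 29 2025.
Wed Jan 29 2025 + 10 days = Sat Feb 8 2025.
Sat Feb 8 2025 + 10 days = Tue Feb 18 2025.

Wed Jan 29 2025, Sat Feb 8 2025, Tue Feb 18 2025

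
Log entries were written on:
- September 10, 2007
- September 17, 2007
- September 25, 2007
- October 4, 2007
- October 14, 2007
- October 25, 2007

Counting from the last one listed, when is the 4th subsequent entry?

December 18, 2007

Gaps: 7, 8, 9, 10, 11 days — each gap is 1 larger than the previous one.
Next gap: 12 days. October 25, 2007 + 12 days = November 6, 2007.
Next gap: 13 days. November 6, 2007 + 13 days = November 19, 2007.
Next gap: 14 days. November 19, 2007 + 14 days = December 3, 2007.
Next gap: 15 days. December 3, 2007 + 15 days = December 18, 2007.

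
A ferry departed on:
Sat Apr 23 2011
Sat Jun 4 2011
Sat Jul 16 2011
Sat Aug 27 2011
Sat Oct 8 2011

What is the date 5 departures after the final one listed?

Every event comes 42 days after the last (42, 42, 42, 42).
Sat Oct 8 2011 + 42 days = Sat Nov 19 2011.
Sat Nov 19 2011 + 42 days = Sat Dec 31 2011.
Sat Dec 31 2011 + 42 days = Sat Feb 11 2012.
Sat Feb 11 2012 + 42 days = Sat Mar 24 2012.
Sat Mar 24 2012 + 42 days = Sat May 5 2012.

Sat May 5 2012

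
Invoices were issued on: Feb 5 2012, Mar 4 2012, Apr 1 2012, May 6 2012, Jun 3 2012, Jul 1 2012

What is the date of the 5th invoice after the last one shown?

Dec 2 2012

These are Sundays at 28- or 35-day spacing (28, 28, 35, 28, 28).
The pattern: 1st Sunday of the month.
August 2012 — 1st Sunday is Aug 5 2012.
1st Sunday of September 2012: Sep 2 2012.
October 2012 — 1st Sunday is Oct 7 2012.
1st Sunday of November 2012: Nov 4 2012.
December 2012 — 1st Sunday is Dec 2 2012.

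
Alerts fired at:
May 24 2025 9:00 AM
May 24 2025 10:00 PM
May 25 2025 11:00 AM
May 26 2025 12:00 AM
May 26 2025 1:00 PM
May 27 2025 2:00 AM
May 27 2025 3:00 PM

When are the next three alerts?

May 28 2025 4:00 AM, May 28 2025 5:00 PM, May 29 2025 6:00 AM

Gaps: 13, 13, 13, 13, 13, 13 hours — each event is 13 hours after the previous one.
May 27 2025 3:00 PM + 13 h = May 28 2025 4:00 AM.
May 28 2025 4:00 AM + 13 h = May 28 2025 5:00 PM.
May 28 2025 5:00 PM + 13 h = May 29 2025 6:00 AM.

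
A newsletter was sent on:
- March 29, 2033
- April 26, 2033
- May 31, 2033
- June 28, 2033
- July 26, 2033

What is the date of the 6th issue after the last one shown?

January 31, 2034

These are Tuesdays with 28, 35, 28, 28-day gaps.
Each is the final Tuesday of its month — March 29, 2033 is past the 28th, so '4th Tuesday' doesn't fit.
August 2033 ends with Tuesday August 30, 2033.
Last Tuesday of September 2033: September 27, 2033.
Last Tuesday of October 2033: October 25, 2033.
Last Tuesday of November 2033: November 29, 2033.
December 2033 ends with Tuesday December 27, 2033.
Last Tuesday of January 2034: January 31, 2034.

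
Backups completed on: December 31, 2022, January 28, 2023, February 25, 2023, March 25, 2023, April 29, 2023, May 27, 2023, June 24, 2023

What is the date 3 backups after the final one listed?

All Saturdays; the gaps (28, 28, 28, 35, 28, 28) vary with month length.
This is the last Saturday of each month.
July 2023 ends with Saturday July 29, 2023.
Last Saturday of August 2023: August 26, 2023.
Last Saturday of September 2023: September 30, 2023.

September 30, 2023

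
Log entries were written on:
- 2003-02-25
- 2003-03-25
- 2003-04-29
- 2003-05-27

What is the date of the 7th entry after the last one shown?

2003-12-30

All Tuesdays; the gaps (28, 35, 28) vary with month length.
This is the last Tuesday of each month.
June 2003 ends with Tuesday 2003-06-24.
Last Tuesday of July 2003: 2003-07-29.
Last Tuesday of August 2003: 2003-08-26.
Last Tuesday of September 2003: 2003-09-30.
Last Tuesday of October 2003: 2003-10-28.
Last Tuesday of November 2003: 2003-11-25.
December 2003 ends with Tuesday 2003-12-30.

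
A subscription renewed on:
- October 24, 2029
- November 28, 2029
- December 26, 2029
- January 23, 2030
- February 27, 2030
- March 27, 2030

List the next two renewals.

April 24, 2030; May 22, 2030

Gaps: 35, 28, 28, 35, 28 days — a mix of 28 and 35. Every date is a Wednesday.
Each is the 4th Wednesday of its month.
April 2030 — 4th Wednesday is April 24, 2030.
4th Wednesday of May 2030: May 22, 2030.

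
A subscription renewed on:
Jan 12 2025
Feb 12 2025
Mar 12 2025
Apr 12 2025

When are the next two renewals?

May 12 2025, Jun 12 2025

Gaps: 31, 28, 31 days — not constant. Every event is on the 12th of the month.
Pattern: the 12th of each month.
Next: May 2025 → May 12 2025.
Next: June 2025 → Jun 12 2025.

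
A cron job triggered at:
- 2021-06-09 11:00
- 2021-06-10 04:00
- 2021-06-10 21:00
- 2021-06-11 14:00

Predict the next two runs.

Spacing: 17, 17, 17 h — constant 17 h.
2021-06-11 14:00 + 17 h = 2021-06-12 07:00.
2021-06-12 07:00 + 17 h = 2021-06-13 00:00.

2021-06-12 07:00, 2021-06-13 00:00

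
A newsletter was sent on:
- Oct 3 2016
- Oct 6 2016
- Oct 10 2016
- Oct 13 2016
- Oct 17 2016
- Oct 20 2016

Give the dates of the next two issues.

Oct 24 2016, Oct 27 2016

The gap pattern 3, 4, 3, 4, 3 repeats every 2 events.
These are the Mondays and Thursdays of each week.
Next Monday: Oct 24 2016.
Next Thursday: Oct 27 2016.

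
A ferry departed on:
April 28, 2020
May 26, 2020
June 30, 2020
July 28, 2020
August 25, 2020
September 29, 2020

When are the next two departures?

October 27, 2020; November 24, 2020

These are Tuesdays with 28, 35, 28, 28, 35-day gaps.
Each is the final Tuesday of its month — June 30, 2020 is past the 28th, so '4th Tuesday' doesn't fit.
October 2020 ends with Tuesday October 27, 2020.
Last Tuesday of November 2020: November 24, 2020.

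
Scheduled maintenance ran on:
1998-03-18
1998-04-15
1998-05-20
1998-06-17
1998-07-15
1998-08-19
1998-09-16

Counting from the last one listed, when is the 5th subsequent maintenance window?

1999-02-17

Gaps: 28, 35, 28, 28, 35, 28 days — a mix of 28 and 35. Every date is a Wednesday.
Each is the 3rd Wednesday of its month.
October 1998 — 3rd Wednesday is 1998-10-21.
3rd Wednesday of November 1998: 1998-11-18.
December 1998 — 3rd Wednesday is 1998-12-16.
January 1999 — 3rd Wednesday is 1999-01-20.
3rd Wednesday of February 1999: 1999-02-17.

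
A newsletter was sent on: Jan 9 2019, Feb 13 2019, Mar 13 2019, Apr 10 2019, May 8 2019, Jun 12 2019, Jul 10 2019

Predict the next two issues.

Aug 14 2019, Sep 11 2019

All dates are Wednesdays, 35, 28, 28, 28, 35, 28 days apart.
Specifically, the 2nd Wednesday of each month.
2nd Wednesday of August 2019: Aug 14 2019.
September 2019 — 2nd Wednesday is Sep 11 2019.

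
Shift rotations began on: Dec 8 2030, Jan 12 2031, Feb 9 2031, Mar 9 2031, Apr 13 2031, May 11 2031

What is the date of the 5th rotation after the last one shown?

Oct 12 2031

All dates are Sundays, 35, 28, 28, 35, 28 days apart.
Specifically, the 2nd Sunday of each month.
June 2031 — 2nd Sunday is Jun 8 2031.
July 2031 — 2nd Sunday is Jul 13 2031.
2nd Sunday of August 2031: Aug 10 2031.
September 2031 — 2nd Sunday is Sep 14 2031.
October 2031 — 2nd Sunday is Oct 12 2031.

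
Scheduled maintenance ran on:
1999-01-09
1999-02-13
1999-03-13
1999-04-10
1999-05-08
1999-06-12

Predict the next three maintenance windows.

These are Saturdays at 28- or 35-day spacing (35, 28, 28, 28, 35).
The pattern: 2nd Saturday of the month.
2nd Saturday of July 1999: 1999-07-10.
2nd Saturday of August 1999: 1999-08-14.
September 1999 — 2nd Saturday is 1999-09-11.

1999-07-10, 1999-08-14, 1999-09-11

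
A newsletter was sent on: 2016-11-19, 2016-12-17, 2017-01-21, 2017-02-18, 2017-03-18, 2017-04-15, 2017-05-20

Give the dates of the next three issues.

2017-06-17, 2017-07-15, 2017-08-19

These are Saturdays at 28- or 35-day spacing (28, 35, 28, 28, 28, 35).
The pattern: 3rd Saturday of the month.
June 2017 — 3rd Saturday is 2017-06-17.
July 2017 — 3rd Saturday is 2017-07-15.
August 2017 — 3rd Saturday is 2017-08-19.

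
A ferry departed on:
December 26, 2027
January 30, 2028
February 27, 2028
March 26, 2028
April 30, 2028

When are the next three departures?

These are Sundays with 35, 28, 28, 35-day gaps.
Each is the final Sunday of its month — January 30, 2028 is past the 28th, so '4th Sunday' doesn't fit.
May 2028 ends with Sunday May 28, 2028.
Last Sunday of June 2028: June 25, 2028.
July 2028 ends with Sunday July 30, 2028.

May 28, 2028; June 25, 2028; July 30, 2028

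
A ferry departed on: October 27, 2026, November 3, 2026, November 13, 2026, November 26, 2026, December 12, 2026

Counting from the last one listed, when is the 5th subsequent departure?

April 16, 2027

Gaps: 7, 10, 13, 16 days — each gap is 3 larger than the previous one.
Next gap: 19 days. December 12, 2026 + 19 days = December 31, 2026.
Next gap: 22 days. December 31, 2026 + 22 days = January 22, 2027.
Next gap: 25 days. January 22, 2027 + 25 days = February 16, 2027.
Next gap: 28 days. February 16, 2027 + 28 days = March 16, 2027.
Next gap: 31 days. March 16, 2027 + 31 days = April 16, 2027.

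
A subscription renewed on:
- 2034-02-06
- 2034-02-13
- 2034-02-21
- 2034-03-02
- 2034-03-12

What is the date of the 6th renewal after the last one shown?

The spacing grows by 1 each time: 7, 8, 9, 10 days.
Next gap: 11 days. 2034-03-12 + 11 days = 2034-03-23.
Next gap: 12 days. 2034-03-23 + 12 days = 2034-04-04.
Next gap: 13 days. 2034-04-04 + 13 days = 2034-04-17.
Next gap: 14 days. 2034-04-17 + 14 days = 2034-05-01.
Next gap: 15 days. 2034-05-01 + 15 days = 2034-05-16.
Next gap: 16 days. 2034-05-16 + 16 days = 2034-06-01.

2034-06-01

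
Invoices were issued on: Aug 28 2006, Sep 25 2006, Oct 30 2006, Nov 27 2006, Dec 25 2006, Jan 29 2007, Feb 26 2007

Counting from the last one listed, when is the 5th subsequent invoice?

Every date is a Monday; gaps 28, 35, 28, 28, 35, 28 days.
Each is the last Monday of its month (at least one falls on the 29th or later, ruling out '4th Monday').
Last Monday of March 2007: Mar 26 2007.
Last Monday of April 2007: Apr 30 2007.
Last Monday of May 2007: May 28 2007.
Last Monday of June 2007: Jun 25 2007.
Last Monday of July 2007: Jul 30 2007.

Jul 30 2007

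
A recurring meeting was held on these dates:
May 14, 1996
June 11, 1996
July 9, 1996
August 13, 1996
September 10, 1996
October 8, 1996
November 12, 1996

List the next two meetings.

These are Tuesdays at 28- or 35-day spacing (28, 28, 35, 28, 28, 35).
The pattern: 2nd Tuesday of the month.
2nd Tuesday of December 1996: December 10, 1996.
January 1997 — 2nd Tuesday is January 14, 1997.

December 10, 1996; January 14, 1997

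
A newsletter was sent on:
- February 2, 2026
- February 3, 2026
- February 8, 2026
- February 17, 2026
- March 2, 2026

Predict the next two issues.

March 19, 2026; April 9, 2026

Intervals are 1, 5, 9, 13 days — an arithmetic progression with common difference 4.
Next gap: 17 days. March 2, 2026 + 17 days = March 19, 2026.
Next gap: 21 days. March 19, 2026 + 21 days = April 9, 2026.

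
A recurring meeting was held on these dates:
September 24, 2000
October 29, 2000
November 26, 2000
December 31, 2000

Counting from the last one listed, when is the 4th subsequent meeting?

These are Sundays with 35, 28, 35-day gaps.
Each is the final Sunday of its month — October 29, 2000 is past the 28th, so '4th Sunday' doesn't fit.
Last Sunday of January 2001: January 28, 2001.
Last Sunday of February 2001: February 25, 2001.
March 2001 ends with Sunday March 25, 2001.
Last Sunday of April 2001: April 29, 2001.

April 29, 2001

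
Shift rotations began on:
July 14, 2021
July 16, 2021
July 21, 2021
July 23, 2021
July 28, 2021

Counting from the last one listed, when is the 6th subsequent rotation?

August 18, 2021

The gap pattern 2, 5, 2, 5 repeats every 2 events.
These are the Wednesdays and Fridays of each week.
Next Friday: July 30, 2021.
Next Wednesday: August 4, 2021.
Next Friday: August 6, 2021.
The following Wednesday is August 11, 2021.
The following Friday is August 13, 2021.
Next Wednesday: August 18, 2021.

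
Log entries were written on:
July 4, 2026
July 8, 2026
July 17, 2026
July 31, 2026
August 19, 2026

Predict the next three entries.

The spacing grows by 5 each time: 4, 9, 14, 19 days.
Next gap: 24 days. August 19, 2026 + 24 days = September 12, 2026.
Next gap: 29 days. September 12, 2026 + 29 days = October 11, 2026.
Next gap: 34 days. October 11, 2026 + 34 days = November 14, 2026.

September 12, 2026; October 11, 2026; November 14, 2026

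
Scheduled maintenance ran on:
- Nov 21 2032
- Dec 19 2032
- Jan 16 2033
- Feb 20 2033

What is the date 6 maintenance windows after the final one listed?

Aug 21 2033

These are Sundays at 28- or 35-day spacing (28, 28, 35).
The pattern: 3rd Sunday of the month.
March 2033 — 3rd Sunday is Mar 20 2033.
April 2033 — 3rd Sunday is Apr 17 2033.
May 2033 — 3rd Sunday is May 15 2033.
3rd Sunday of June 2033: Jun 19 2033.
3rd Sunday of July 2033: Jul 17 2033.
August 2033 — 3rd Sunday is Aug 21 2033.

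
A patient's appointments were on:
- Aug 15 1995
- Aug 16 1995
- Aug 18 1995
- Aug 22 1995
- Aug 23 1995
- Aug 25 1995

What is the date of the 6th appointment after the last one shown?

The gap pattern 1, 2, 4, 1, 2 repeats every 3 events.
These are the Tuesdays, Wednesdays and Fridays of each week.
Next Tuesday: Aug 29 1995.
The following Wednesday is Aug 30 1995.
Next Friday: Sep 1 1995.
Next Tuesday: Sep 5 1995.
The following Wednesday is Sep 6 1995.
The following Friday is Sep 8 1995.

Sep 8 1995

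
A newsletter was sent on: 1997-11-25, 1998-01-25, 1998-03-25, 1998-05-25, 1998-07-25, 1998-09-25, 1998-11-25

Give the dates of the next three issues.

Gaps: 61, 59, 61, 61, 62, 61 days — not constant. Every event is on the 25th of the month.
Pattern: the 25th of every 2 months.
Next: January 1999 → 1999-01-25.
Next: March 1999 → 1999-03-25.
May 1999: 1999-05-25.

1999-01-25, 1999-03-25, 1999-05-25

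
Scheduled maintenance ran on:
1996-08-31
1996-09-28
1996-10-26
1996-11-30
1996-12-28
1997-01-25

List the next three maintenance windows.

1997-02-22, 1997-03-29, 1997-04-26

Every date is a Saturday; gaps 28, 28, 35, 28, 28 days.
Each is the last Saturday of its month (at least one falls on the 29th or later, ruling out '4th Saturday').
Last Saturday of February 1997: 1997-02-22.
Last Saturday of March 1997: 1997-03-29.
April 1997 ends with Saturday 1997-04-26.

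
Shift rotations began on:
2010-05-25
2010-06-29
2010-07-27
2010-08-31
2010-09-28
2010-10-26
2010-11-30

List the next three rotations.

Every date is a Tuesday; gaps 35, 28, 35, 28, 28, 35 days.
Each is the last Tuesday of its month (at least one falls on the 29th or later, ruling out '4th Tuesday').
Last Tuesday of December 2010: 2010-12-28.
Last Tuesday of January 2011: 2011-01-25.
Last Tuesday of February 2011: 2011-02-22.

2010-12-28, 2011-01-25, 2011-02-22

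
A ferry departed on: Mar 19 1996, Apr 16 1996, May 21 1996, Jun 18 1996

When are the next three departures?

All dates are Tuesdays, 28, 35, 28 days apart.
Specifically, the 3rd Tuesday of each month.
3rd Tuesday of July 1996: Jul 16 1996.
August 1996 — 3rd Tuesday is Aug 20 1996.
September 1996 — 3rd Tuesday is Sep 17 1996.

Jul 16 1996, Aug 20 1996, Sep 17 1996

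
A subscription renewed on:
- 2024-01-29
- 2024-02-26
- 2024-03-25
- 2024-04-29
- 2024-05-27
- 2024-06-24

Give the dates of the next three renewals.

2024-07-29, 2024-08-26, 2024-09-30

All Mondays; the gaps (28, 28, 35, 28, 28) vary with month length.
This is the last Monday of each month.
July 2024 ends with Monday 2024-07-29.
August 2024 ends with Monday 2024-08-26.
Last Monday of September 2024: 2024-09-30.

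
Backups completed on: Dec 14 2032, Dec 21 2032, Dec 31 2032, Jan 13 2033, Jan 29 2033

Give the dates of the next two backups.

The spacing grows by 3 each time: 7, 10, 13, 16 days.
Next gap: 19 days. Jan 29 2033 + 19 days = Feb 17 2033.
Next gap: 22 days. Feb 17 2033 + 22 days = Mar 11 2033.

Feb 17 2033, Mar 11 2033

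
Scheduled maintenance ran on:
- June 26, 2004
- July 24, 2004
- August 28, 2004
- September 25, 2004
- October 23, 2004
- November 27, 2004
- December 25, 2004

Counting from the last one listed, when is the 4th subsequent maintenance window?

Gaps: 28, 35, 28, 28, 35, 28 days — a mix of 28 and 35. Every date is a Saturday.
Each is the 4th Saturday of its month.
4th Saturday of January 2005: January 22, 2005.
February 2005 — 4th Saturday is February 26, 2005.
March 2005 — 4th Saturday is March 26, 2005.
April 2005 — 4th Saturday is April 23, 2005.

April 23, 2005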